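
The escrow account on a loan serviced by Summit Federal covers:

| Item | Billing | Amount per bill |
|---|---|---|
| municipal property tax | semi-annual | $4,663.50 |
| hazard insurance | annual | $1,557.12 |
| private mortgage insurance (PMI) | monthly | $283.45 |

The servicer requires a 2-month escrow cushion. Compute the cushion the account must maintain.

$2,380.92

Municipal property tax — $4,663.50 × 2 = $9,327.00 annually
Hazard insurance — $1,557.12 annually
Private mortgage insurance (PMI) — $283.45 × 12 = $3,401.40 annually
Total annual escrow = $9,327.00 + $1,557.12 + $3,401.40 = $14,285.52
Monthly = $14,285.52 / 12 = $1,190.46
Cushion = 2 × $1,190.46 = $2,380.92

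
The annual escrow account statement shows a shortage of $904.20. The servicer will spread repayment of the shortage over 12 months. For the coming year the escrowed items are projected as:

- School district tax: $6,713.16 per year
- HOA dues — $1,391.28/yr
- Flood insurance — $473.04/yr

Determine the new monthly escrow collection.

$790.14

School district tax: $6,713.16 per year
HOA dues: $1,391.28 per year
Flood insurance: $473.04 per year
Total annual escrow = $6,713.16 + $1,391.28 + $473.04 = $8,577.48
Monthly = $8,577.48 ÷ 12 = $714.79
Monthly shortage recovery: $904.20 / 12 = $75.35
Adjusted monthly = $714.79 + $75.35 = $790.14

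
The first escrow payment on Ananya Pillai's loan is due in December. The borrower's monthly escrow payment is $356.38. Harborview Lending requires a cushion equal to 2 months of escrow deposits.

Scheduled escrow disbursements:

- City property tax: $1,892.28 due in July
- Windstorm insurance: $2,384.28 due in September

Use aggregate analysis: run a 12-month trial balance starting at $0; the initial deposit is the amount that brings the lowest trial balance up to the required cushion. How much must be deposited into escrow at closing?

Cushion = 2 × $356.38 = $712.76
Trial balance (start $0, +$356.38 each month, − disbursements):
  Dec: +$356.38 → $356.38
  Jan: +$356.38 → $712.76
  Feb: +$356.38 → $1,069.14
  Mar: +$356.38 → $1,425.52
  Apr: +$356.38 → $1,781.90
  May: +$356.38 → $2,138.28
  Jun: +$356.38 → $2,494.66
  Jul: +$356.38 − $1,892.28 → $958.76
  Aug: +$356.38 → $1,315.14
  Sep: +$356.38 − $2,384.28 → -$712.76
  Oct: +$356.38 → -$356.38
  Nov: +$356.38 → $0.00
Lowest trial balance = -$712.76 (Sep)
Initial deposit = cushion − low point = $712.76 − (-$712.76) = $1,425.52

$1,425.52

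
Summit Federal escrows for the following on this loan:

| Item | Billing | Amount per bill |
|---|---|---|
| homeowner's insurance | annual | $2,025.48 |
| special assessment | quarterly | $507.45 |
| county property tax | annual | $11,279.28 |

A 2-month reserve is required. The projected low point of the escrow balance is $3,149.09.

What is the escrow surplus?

Homeowner's insurance = $2,025.48 per year
Special assessment = $507.45 × 4 = $2,029.80 per year
County property tax = $11,279.28 per year
Annual escrow total = $15,334.56
Monthly = $15,334.56 / 12 = $1,277.88
Required reserve = 2 × $1,277.88 = $2,555.76
Excess over cushion: $3,149.09 − $2,555.76 = $593.33

$593.33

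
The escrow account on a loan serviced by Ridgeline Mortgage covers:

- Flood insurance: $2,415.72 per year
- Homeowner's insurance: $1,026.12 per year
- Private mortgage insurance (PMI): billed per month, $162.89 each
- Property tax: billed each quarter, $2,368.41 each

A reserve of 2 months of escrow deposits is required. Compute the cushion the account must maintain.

$2,478.36

Flood insurance: $2,415.72 per year
Homeowner's insurance: $1,026.12 per year
Private mortgage insurance (PMI): $162.89 × 12 = $1,954.68 per year
Property tax: $2,368.41 × 4 = $9,473.64 per year
Yearly total = $14,870.16
Monthly escrow = $14,870.16 ÷ 12 = $1,239.18
Cushion = 2 × $1,239.18 = $2,478.36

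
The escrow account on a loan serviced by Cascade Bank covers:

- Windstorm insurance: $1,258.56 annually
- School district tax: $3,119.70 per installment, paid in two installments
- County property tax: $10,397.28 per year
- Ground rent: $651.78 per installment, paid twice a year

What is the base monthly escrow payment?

Windstorm insurance: $1,258.56/yr
School district tax: $3,119.70 × 2 = $6,239.40/yr
County property tax: $10,397.28/yr
Ground rent: $651.78 × 2 = $1,303.56/yr
Total annual escrow = $19,198.80
Base monthly escrow = $19,198.80 ÷ 12 = $1,599.90

$1,599.90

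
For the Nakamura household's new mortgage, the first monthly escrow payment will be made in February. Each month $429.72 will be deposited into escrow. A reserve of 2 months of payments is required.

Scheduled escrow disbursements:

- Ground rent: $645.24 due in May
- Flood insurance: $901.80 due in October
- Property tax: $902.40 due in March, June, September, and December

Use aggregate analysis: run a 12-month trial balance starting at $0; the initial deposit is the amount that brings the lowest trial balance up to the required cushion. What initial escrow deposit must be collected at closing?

$1,289.16

Cushion = 2 × $429.72 = $859.44
Trial balance (start $0, +$429.72 each month, − disbursements):
  Feb: +$429.72 → $429.72
  Mar: +$429.72 − $902.40 → -$42.96
  Apr: +$429.72 → $386.76
  May: +$429.72 − $645.24 → $171.24
  Jun: +$429.72 − $902.40 → -$301.44
  Jul: +$429.72 → $128.28
  Aug: +$429.72 → $558.00
  Sep: +$429.72 − $902.40 → $85.32
  Oct: +$429.72 − $901.80 → -$386.76
  Nov: +$429.72 → $42.96
  Dec: +$429.72 − $902.40 → -$429.72
  Jan: +$429.72 → $0.00
Lowest trial balance = -$429.72 (Dec)
Initial deposit = cushion − low point = $859.44 − (-$429.72) = $1,289.16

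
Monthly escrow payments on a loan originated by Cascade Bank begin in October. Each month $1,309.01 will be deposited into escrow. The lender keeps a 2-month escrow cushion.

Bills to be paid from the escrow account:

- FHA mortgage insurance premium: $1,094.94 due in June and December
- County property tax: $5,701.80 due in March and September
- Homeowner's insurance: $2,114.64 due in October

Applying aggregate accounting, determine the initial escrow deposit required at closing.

$3,675.34

Cushion = 2 × $1,309.01 = $2,618.02
Trial balance (start $0, +$1,309.01 each month, − disbursements):
  Oct: +$1,309.01 − $2,114.64 → -$805.63
  Nov: +$1,309.01 → $503.38
  Dec: +$1,309.01 − $1,094.94 → $717.45
  Jan: +$1,309.01 → $2,026.46
  Feb: +$1,309.01 → $3,335.47
  Mar: +$1,309.01 − $5,701.80 → -$1,057.32
  Apr: +$1,309.01 → $251.69
  May: +$1,309.01 → $1,560.70
  Jun: +$1,309.01 − $1,094.94 → $1,774.77
  Jul: +$1,309.01 → $3,083.78
  Aug: +$1,309.01 → $4,392.79
  Sep: +$1,309.01 − $5,701.80 → $0.00
Lowest trial balance = -$1,057.32 (Mar)
Initial deposit = cushion − low point = $2,618.02 − (-$1,057.32) = $3,675.34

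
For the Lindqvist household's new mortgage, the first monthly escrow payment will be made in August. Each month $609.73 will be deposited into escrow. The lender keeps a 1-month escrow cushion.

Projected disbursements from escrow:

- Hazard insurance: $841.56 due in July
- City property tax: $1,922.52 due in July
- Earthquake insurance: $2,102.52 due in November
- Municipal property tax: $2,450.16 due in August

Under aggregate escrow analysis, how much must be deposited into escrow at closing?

Cushion = 1 × $609.73 = $609.73
Trial balance (start $0, +$609.73 each month, − disbursements):
  Aug: +$609.73 − $2,450.16 → -$1,840.43
  Sep: +$609.73 → -$1,230.70
  Oct: +$609.73 → -$620.97
  Nov: +$609.73 − $2,102.52 → -$2,113.76
  Dec: +$609.73 → -$1,504.03
  Jan: +$609.73 → -$894.30
  Feb: +$609.73 → -$284.57
  Mar: +$609.73 → $325.16
  Apr: +$609.73 → $934.89
  May: +$609.73 → $1,544.62
  Jun: +$609.73 → $2,154.35
  Jul: +$609.73 − $2,764.08 → $0.00
Lowest trial balance = -$2,113.76 (Nov)
Initial deposit = cushion − low point = $609.73 − (-$2,113.76) = $2,723.49

$2,723.49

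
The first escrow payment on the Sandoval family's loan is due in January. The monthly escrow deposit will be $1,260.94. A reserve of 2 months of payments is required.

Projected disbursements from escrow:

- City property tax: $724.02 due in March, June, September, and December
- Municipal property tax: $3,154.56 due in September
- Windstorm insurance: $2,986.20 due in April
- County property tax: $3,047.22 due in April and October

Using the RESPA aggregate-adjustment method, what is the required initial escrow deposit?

$4,319.74

Cushion = 2 × $1,260.94 = $2,521.88
Trial balance (start $0, +$1,260.94 each month, − disbursements):
  Jan: +$1,260.94 → $1,260.94
  Feb: +$1,260.94 → $2,521.88
  Mar: +$1,260.94 − $724.02 → $3,058.80
  Apr: +$1,260.94 − $6,033.42 → -$1,713.68
  May: +$1,260.94 → -$452.74
  Jun: +$1,260.94 − $724.02 → $84.18
  Jul: +$1,260.94 → $1,345.12
  Aug: +$1,260.94 → $2,606.06
  Sep: +$1,260.94 − $3,878.58 → -$11.58
  Oct: +$1,260.94 − $3,047.22 → -$1,797.86
  Nov: +$1,260.94 → -$536.92
  Dec: +$1,260.94 − $724.02 → $0.00
Lowest trial balance = -$1,797.86 (Oct)
Initial deposit = cushion − low point = $2,521.88 − (-$1,797.86) = $4,319.74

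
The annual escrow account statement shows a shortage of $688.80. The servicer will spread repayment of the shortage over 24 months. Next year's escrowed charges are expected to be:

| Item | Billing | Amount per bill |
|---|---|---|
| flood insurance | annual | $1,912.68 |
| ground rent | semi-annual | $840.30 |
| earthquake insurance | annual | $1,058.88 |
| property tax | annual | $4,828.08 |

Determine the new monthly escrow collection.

$818.72

Flood insurance = $1,912.68 annually
Ground rent = $840.30 × 2 = $1,680.60 annually
Earthquake insurance = $1,058.88 annually
Property tax = $4,828.08 annually
Total annual escrow = $1,912.68 + $1,680.60 + $1,058.88 + $4,828.08 = $9,480.24
Per month = $9,480.24 / 12 = $790.02
Shortage per month = $688.80 ÷ 24 = $28.70
New monthly escrow = $790.02 + $28.70 = $818.72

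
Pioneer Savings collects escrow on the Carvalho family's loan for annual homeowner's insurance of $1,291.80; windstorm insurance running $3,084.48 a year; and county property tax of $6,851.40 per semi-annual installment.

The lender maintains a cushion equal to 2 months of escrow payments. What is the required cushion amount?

$3,013.18

Homeowner's insurance — $1,291.80 annually
Windstorm insurance — $3,084.48 annually
County property tax — $6,851.40 × 2 = $13,702.80 annually
Total per year = $1,291.80 + $3,084.48 + $13,702.80 = $18,079.08
Monthly = $18,079.08 ÷ 12 = $1,506.59
Cushion = 2 × $1,506.59 = $3,013.18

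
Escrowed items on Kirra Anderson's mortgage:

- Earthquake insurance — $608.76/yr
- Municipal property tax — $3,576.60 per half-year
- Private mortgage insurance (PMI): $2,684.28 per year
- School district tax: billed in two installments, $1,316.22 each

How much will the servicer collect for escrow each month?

Earthquake insurance: $608.76
Municipal property tax: $3,576.60 × 2 = $7,153.20
Private mortgage insurance (PMI): $2,684.28
School district tax: $1,316.22 × 2 = $2,632.44
Yearly total = $13,078.68
Per month = $13,078.68 ÷ 12 = $1,089.89

$1,089.89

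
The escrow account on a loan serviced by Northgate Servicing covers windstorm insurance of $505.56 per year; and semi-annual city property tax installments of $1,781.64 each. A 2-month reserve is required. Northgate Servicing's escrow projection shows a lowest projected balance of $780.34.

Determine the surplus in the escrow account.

Windstorm insurance = $505.56
City property tax = $1,781.64 × 2 = $3,563.28
Total per year = $4,068.84
Monthly escrow = $4,068.84 / 12 = $339.07
Required cushion = 2 × $339.07 = $678.14
Excess over cushion: $780.34 − $678.14 = $102.20

$102.20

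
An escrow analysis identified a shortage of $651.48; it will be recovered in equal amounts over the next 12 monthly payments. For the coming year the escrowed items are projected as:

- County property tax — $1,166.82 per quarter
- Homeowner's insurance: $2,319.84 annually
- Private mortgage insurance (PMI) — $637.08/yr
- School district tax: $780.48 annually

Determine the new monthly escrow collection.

$754.68

County property tax = $1,166.82 × 4 = $4,667.28/yr
Homeowner's insurance = $2,319.84/yr
Private mortgage insurance (PMI) = $637.08/yr
School district tax = $780.48/yr
Yearly total = $8,404.68
Monthly escrow = $8,404.68 / 12 = $700.39
Shortage spread = $651.48 / 12 = $54.29/mo
Adjusted monthly = $700.39 + $54.29 = $754.68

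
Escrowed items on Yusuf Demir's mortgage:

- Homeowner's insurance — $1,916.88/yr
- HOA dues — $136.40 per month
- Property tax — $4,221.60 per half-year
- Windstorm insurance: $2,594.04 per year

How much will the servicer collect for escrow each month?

$1,215.91

Homeowner's insurance: $1,916.88
HOA dues: $136.40 × 12 = $1,636.80
Property tax: $4,221.60 × 2 = $8,443.20
Windstorm insurance: $2,594.04
Combined annual = $1,916.88 + $1,636.80 + $8,443.20 + $2,594.04 = $14,590.92
Monthly = $14,590.92 / 12 = $1,215.91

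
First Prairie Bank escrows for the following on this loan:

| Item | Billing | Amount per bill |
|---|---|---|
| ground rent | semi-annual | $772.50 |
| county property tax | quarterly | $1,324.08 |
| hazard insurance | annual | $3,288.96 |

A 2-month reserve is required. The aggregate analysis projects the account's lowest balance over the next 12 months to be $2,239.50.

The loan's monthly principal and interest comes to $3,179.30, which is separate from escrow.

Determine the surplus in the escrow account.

$551.12

Ground rent — $772.50 × 2 = $1,545.00 per year
County property tax — $1,324.08 × 4 = $5,296.32 per year
Hazard insurance — $3,288.96 per year
Total annual escrow = $1,545.00 + $5,296.32 + $3,288.96 = $10,130.28
Base monthly escrow = $10,130.28 / 12 = $844.19
Required reserve = 2 × $844.19 = $1,688.38
Excess over cushion: $2,239.50 − $1,688.38 = $551.12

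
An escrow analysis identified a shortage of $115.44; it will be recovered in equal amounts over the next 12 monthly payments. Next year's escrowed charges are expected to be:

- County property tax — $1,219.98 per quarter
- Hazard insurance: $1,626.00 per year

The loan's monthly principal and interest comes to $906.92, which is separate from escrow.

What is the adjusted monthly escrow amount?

$551.78

County property tax: $1,219.98 × 4 = $4,879.92
Hazard insurance: $1,626.00
Annual escrow total = $4,879.92 + $1,626.00 = $6,505.92
Base monthly escrow = $6,505.92 ÷ 12 = $542.16
Shortage per month = $115.44 ÷ 12 = $9.62
Adjusted monthly = $542.16 + $9.62 = $551.78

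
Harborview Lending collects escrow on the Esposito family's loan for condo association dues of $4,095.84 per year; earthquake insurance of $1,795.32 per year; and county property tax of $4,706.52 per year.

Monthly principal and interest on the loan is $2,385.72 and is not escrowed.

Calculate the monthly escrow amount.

Condo association dues — $4,095.84 annually
Earthquake insurance — $1,795.32 annually
County property tax — $4,706.52 annually
Combined annual = $4,095.84 + $1,795.32 + $4,706.52 = $10,597.68
Base monthly escrow = $10,597.68 / 12 = $883.14

$883.14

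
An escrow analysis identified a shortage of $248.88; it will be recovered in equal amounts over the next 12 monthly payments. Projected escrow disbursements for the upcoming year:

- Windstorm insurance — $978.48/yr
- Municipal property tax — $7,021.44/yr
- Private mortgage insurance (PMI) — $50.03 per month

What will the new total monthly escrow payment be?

Windstorm insurance = $978.48 per year
Municipal property tax = $7,021.44 per year
Private mortgage insurance (PMI) = $50.03 × 12 = $600.36 per year
Total annual escrow = $978.48 + $7,021.44 + $600.36 = $8,600.28
Monthly = $8,600.28 / 12 = $716.69
Shortage per month = $248.88 ÷ 12 = $20.74
New monthly escrow = $716.69 + $20.74 = $737.43

$737.43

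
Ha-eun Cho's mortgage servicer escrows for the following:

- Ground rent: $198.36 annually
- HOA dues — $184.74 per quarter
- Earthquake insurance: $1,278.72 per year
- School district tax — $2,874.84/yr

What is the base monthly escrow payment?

Ground rent — $198.36/yr
HOA dues — $184.74 × 4 = $738.96/yr
Earthquake insurance — $1,278.72/yr
School district tax — $2,874.84/yr
Combined annual = $198.36 + $738.96 + $1,278.72 + $2,874.84 = $5,090.88
Monthly = $5,090.88 / 12 = $424.24

$424.24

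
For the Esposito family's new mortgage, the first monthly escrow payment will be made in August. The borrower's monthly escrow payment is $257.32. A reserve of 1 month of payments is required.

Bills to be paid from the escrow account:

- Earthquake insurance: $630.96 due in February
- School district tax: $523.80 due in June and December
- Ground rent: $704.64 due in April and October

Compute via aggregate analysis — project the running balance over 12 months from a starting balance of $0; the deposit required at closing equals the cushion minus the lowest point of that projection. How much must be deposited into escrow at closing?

$514.64

Cushion = 1 × $257.32 = $257.32
Trial balance (start $0, +$257.32 each month, − disbursements):
  Aug: +$257.32 → $257.32
  Sep: +$257.32 → $514.64
  Oct: +$257.32 − $704.64 → $67.32
  Nov: +$257.32 → $324.64
  Dec: +$257.32 − $523.80 → $58.16
  Jan: +$257.32 → $315.48
  Feb: +$257.32 − $630.96 → -$58.16
  Mar: +$257.32 → $199.16
  Apr: +$257.32 − $704.64 → -$248.16
  May: +$257.32 → $9.16
  Jun: +$257.32 − $523.80 → -$257.32
  Jul: +$257.32 → $0.00
Lowest trial balance = -$257.32 (Jun)
Initial deposit = cushion − low point = $257.32 − (-$257.32) = $514.64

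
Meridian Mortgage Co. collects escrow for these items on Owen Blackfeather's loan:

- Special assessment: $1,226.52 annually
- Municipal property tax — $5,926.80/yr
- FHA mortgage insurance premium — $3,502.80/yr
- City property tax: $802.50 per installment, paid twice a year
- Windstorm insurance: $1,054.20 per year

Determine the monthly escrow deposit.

Special assessment = $1,226.52 annually
Municipal property tax = $5,926.80 annually
FHA mortgage insurance premium = $3,502.80 annually
City property tax = $802.50 × 2 = $1,605.00 annually
Windstorm insurance = $1,054.20 annually
Annual escrow total = $1,226.52 + $5,926.80 + $3,502.80 + $1,605.00 + $1,054.20 = $13,315.32
Monthly = $13,315.32 ÷ 12 = $1,109.61

$1,109.61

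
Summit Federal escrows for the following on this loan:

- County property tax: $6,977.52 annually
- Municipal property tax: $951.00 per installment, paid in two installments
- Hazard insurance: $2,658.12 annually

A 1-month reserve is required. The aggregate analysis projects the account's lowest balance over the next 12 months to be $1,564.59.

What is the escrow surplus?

County property tax: $6,977.52/yr
Municipal property tax: $951.00 × 2 = $1,902.00/yr
Hazard insurance: $2,658.12/yr
Combined annual = $6,977.52 + $1,902.00 + $2,658.12 = $11,537.64
Monthly escrow = $11,537.64 / 12 = $961.47
Required cushion = 1 × $961.47 = $961.47
Excess over cushion: $1,564.59 − $961.47 = $603.12

$603.12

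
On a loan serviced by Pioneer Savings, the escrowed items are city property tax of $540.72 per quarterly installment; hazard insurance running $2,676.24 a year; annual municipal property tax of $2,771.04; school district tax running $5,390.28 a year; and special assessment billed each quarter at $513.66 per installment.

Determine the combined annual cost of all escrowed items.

$15,055.08

City property tax — $540.72 × 4 = $2,162.88/yr
Hazard insurance — $2,676.24/yr
Municipal property tax — $2,771.04/yr
School district tax — $5,390.28/yr
Special assessment — $513.66 × 4 = $2,054.64/yr
Combined annual = $2,162.88 + $2,676.24 + $2,771.04 + $5,390.28 + $2,054.64 = $15,055.08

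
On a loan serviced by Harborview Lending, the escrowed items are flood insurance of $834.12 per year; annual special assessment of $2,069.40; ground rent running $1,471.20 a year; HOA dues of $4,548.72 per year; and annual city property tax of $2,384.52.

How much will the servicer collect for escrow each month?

Flood insurance = $834.12
Special assessment = $2,069.40
Ground rent = $1,471.20
HOA dues = $4,548.72
City property tax = $2,384.52
Total annual escrow = $834.12 + $2,069.40 + $1,471.20 + $4,548.72 + $2,384.52 = $11,307.96
Monthly escrow = $11,307.96 / 12 = $942.33

$942.33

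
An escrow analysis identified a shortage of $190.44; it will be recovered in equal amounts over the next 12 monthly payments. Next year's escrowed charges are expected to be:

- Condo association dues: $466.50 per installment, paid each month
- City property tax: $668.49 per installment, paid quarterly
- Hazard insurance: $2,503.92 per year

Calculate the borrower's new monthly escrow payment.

Condo association dues — $466.50 × 12 = $5,598.00/yr
City property tax — $668.49 × 4 = $2,673.96/yr
Hazard insurance — $2,503.92/yr
Yearly total = $5,598.00 + $2,673.96 + $2,503.92 = $10,775.88
Per month = $10,775.88 ÷ 12 = $897.99
Shortage spread = $190.44 / 12 = $15.87/mo
Adjusted monthly = $897.99 + $15.87 = $913.86

$913.86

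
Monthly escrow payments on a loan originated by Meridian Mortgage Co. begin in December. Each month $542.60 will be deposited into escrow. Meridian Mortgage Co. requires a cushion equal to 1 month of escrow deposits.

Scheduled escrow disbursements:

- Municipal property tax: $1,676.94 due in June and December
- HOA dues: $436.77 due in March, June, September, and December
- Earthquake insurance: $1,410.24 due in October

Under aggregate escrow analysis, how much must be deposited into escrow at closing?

$2,113.71

Cushion = 1 × $542.60 = $542.60
Trial balance (start $0, +$542.60 each month, − disbursements):
  Dec: +$542.60 − $2,113.71 → -$1,571.11
  Jan: +$542.60 → -$1,028.51
  Feb: +$542.60 → -$485.91
  Mar: +$542.60 − $436.77 → -$380.08
  Apr: +$542.60 → $162.52
  May: +$542.60 → $705.12
  Jun: +$542.60 − $2,113.71 → -$865.99
  Jul: +$542.60 → -$323.39
  Aug: +$542.60 → $219.21
  Sep: +$542.60 − $436.77 → $325.04
  Oct: +$542.60 − $1,410.24 → -$542.60
  Nov: +$542.60 → $0.00
Lowest trial balance = -$1,571.11 (Dec)
Initial deposit = cushion − low point = $542.60 − (-$1,571.11) = $2,113.71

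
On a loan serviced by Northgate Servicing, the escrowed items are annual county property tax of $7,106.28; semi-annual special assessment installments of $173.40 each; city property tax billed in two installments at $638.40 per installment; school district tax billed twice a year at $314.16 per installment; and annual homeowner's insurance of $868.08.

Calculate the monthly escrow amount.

$852.19

County property tax — $7,106.28
Special assessment — $173.40 × 2 = $346.80
City property tax — $638.40 × 2 = $1,276.80
School district tax — $314.16 × 2 = $628.32
Homeowner's insurance — $868.08
Total per year = $7,106.28 + $346.80 + $1,276.80 + $628.32 + $868.08 = $10,226.28
Monthly = $10,226.28 ÷ 12 = $852.19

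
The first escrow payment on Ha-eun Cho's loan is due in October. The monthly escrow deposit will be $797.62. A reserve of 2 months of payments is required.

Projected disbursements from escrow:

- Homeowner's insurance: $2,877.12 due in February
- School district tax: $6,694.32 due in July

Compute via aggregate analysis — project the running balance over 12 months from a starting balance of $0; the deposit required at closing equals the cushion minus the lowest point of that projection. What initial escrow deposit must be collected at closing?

$3,190.48

Cushion = 2 × $797.62 = $1,595.24
Trial balance (start $0, +$797.62 each month, − disbursements):
  Oct: +$797.62 → $797.62
  Nov: +$797.62 → $1,595.24
  Dec: +$797.62 → $2,392.86
  Jan: +$797.62 → $3,190.48
  Feb: +$797.62 − $2,877.12 → $1,110.98
  Mar: +$797.62 → $1,908.60
  Apr: +$797.62 → $2,706.22
  May: +$797.62 → $3,503.84
  Jun: +$797.62 → $4,301.46
  Jul: +$797.62 − $6,694.32 → -$1,595.24
  Aug: +$797.62 → -$797.62
  Sep: +$797.62 → $0.00
Lowest trial balance = -$1,595.24 (Jul)
Initial deposit = cushion − low point = $1,595.24 − (-$1,595.24) = $3,190.48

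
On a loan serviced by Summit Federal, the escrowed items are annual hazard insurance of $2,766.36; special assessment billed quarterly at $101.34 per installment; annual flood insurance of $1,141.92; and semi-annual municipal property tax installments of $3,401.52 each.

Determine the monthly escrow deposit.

Hazard insurance: $2,766.36 per year
Special assessment: $101.34 × 4 = $405.36 per year
Flood insurance: $1,141.92 per year
Municipal property tax: $3,401.52 × 2 = $6,803.04 per year
Yearly total = $11,116.68
Monthly = $11,116.68 / 12 = $926.39

$926.39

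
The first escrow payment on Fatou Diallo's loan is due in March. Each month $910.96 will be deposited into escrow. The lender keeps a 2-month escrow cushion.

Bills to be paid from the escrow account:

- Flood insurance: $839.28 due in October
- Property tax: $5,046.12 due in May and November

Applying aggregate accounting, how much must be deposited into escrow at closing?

$4,554.80

Cushion = 2 × $910.96 = $1,821.92
Trial balance (start $0, +$910.96 each month, − disbursements):
  Mar: +$910.96 → $910.96
  Apr: +$910.96 → $1,821.92
  May: +$910.96 − $5,046.12 → -$2,313.24
  Jun: +$910.96 → -$1,402.28
  Jul: +$910.96 → -$491.32
  Aug: +$910.96 → $419.64
  Sep: +$910.96 → $1,330.60
  Oct: +$910.96 − $839.28 → $1,402.28
  Nov: +$910.96 − $5,046.12 → -$2,732.88
  Dec: +$910.96 → -$1,821.92
  Jan: +$910.96 → -$910.96
  Feb: +$910.96 → $0.00
Lowest trial balance = -$2,732.88 (Nov)
Initial deposit = cushion − low point = $1,821.92 − (-$2,732.88) = $4,554.80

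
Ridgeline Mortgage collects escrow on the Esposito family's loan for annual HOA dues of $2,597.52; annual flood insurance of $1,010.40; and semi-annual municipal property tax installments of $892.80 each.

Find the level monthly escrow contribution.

HOA dues — $2,597.52/yr
Flood insurance — $1,010.40/yr
Municipal property tax — $892.80 × 2 = $1,785.60/yr
Total annual escrow = $2,597.52 + $1,010.40 + $1,785.60 = $5,393.52
Base monthly escrow = $5,393.52 ÷ 12 = $449.46

$449.46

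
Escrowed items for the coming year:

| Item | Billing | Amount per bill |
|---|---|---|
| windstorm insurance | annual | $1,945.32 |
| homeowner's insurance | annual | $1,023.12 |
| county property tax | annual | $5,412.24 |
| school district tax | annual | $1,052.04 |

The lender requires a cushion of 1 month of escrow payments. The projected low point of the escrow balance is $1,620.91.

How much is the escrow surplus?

Windstorm insurance = $1,945.32/yr
Homeowner's insurance = $1,023.12/yr
County property tax = $5,412.24/yr
School district tax = $1,052.04/yr
Total annual escrow = $1,945.32 + $1,023.12 + $5,412.24 + $1,052.04 = $9,432.72
Base monthly escrow = $9,432.72 ÷ 12 = $786.06
Required cushion = 1 × $786.06 = $786.06
Excess over cushion: $1,620.91 − $786.06 = $834.85

$834.85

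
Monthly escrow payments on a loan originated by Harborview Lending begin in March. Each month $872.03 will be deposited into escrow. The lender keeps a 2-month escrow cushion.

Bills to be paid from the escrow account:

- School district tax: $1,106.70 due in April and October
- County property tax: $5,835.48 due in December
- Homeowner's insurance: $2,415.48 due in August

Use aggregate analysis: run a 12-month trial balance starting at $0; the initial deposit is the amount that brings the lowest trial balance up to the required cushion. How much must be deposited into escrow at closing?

Cushion = 2 × $872.03 = $1,744.06
Trial balance (start $0, +$872.03 each month, − disbursements):
  Mar: +$872.03 → $872.03
  Apr: +$872.03 − $1,106.70 → $637.36
  May: +$872.03 → $1,509.39
  Jun: +$872.03 → $2,381.42
  Jul: +$872.03 → $3,253.45
  Aug: +$872.03 − $2,415.48 → $1,710.00
  Sep: +$872.03 → $2,582.03
  Oct: +$872.03 − $1,106.70 → $2,347.36
  Nov: +$872.03 → $3,219.39
  Dec: +$872.03 − $5,835.48 → -$1,744.06
  Jan: +$872.03 → -$872.03
  Feb: +$872.03 → $0.00
Lowest trial balance = -$1,744.06 (Dec)
Initial deposit = cushion − low point = $1,744.06 − (-$1,744.06) = $3,488.12

$3,488.12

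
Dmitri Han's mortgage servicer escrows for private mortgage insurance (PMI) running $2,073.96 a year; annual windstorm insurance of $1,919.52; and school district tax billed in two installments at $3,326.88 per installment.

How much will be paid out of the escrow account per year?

$10,647.24

Private mortgage insurance (PMI) = $2,073.96
Windstorm insurance = $1,919.52
School district tax = $3,326.88 × 2 = $6,653.76
Combined annual = $2,073.96 + $1,919.52 + $6,653.76 = $10,647.24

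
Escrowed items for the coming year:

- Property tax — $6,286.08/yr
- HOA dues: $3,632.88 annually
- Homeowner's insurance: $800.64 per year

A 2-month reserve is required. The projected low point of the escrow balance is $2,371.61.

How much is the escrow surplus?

Property tax — $6,286.08 per year
HOA dues — $3,632.88 per year
Homeowner's insurance — $800.64 per year
Annual escrow total = $6,286.08 + $3,632.88 + $800.64 = $10,719.60
Base monthly escrow = $10,719.60 ÷ 12 = $893.30
Cushion = 2 × $893.30 = $1,786.60
Excess over cushion: $2,371.61 − $1,786.60 = $585.01

$585.01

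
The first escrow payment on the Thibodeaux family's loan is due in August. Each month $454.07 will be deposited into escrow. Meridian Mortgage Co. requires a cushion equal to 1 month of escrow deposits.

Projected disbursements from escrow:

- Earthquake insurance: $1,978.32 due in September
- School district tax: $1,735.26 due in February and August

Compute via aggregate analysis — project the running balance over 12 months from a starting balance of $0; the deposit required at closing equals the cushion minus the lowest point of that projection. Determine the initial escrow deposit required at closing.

Cushion = 1 × $454.07 = $454.07
Trial balance (start $0, +$454.07 each month, − disbursements):
  Aug: +$454.07 − $1,735.26 → -$1,281.19
  Sep: +$454.07 − $1,978.32 → -$2,805.44
  Oct: +$454.07 → -$2,351.37
  Nov: +$454.07 → -$1,897.30
  Dec: +$454.07 → -$1,443.23
  Jan: +$454.07 → -$989.16
  Feb: +$454.07 − $1,735.26 → -$2,270.35
  Mar: +$454.07 → -$1,816.28
  Apr: +$454.07 → -$1,362.21
  May: +$454.07 → -$908.14
  Jun: +$454.07 → -$454.07
  Jul: +$454.07 → $0.00
Lowest trial balance = -$2,805.44 (Sep)
Initial deposit = cushion − low point = $454.07 − (-$2,805.44) = $3,259.51

$3,259.51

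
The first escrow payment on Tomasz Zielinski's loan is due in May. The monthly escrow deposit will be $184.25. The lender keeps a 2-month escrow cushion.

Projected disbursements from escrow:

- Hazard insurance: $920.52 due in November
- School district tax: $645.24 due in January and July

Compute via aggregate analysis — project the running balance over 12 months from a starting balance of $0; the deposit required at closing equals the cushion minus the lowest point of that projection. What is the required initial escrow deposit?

Cushion = 2 × $184.25 = $368.50
Trial balance (start $0, +$184.25 each month, − disbursements):
  May: +$184.25 → $184.25
  Jun: +$184.25 → $368.50
  Jul: +$184.25 − $645.24 → -$92.49
  Aug: +$184.25 → $91.76
  Sep: +$184.25 → $276.01
  Oct: +$184.25 → $460.26
  Nov: +$184.25 − $920.52 → -$276.01
  Dec: +$184.25 → -$91.76
  Jan: +$184.25 − $645.24 → -$552.75
  Feb: +$184.25 → -$368.50
  Mar: +$184.25 → -$184.25
  Apr: +$184.25 → $0.00
Lowest trial balance = -$552.75 (Jan)
Initial deposit = cushion − low point = $368.50 − (-$552.75) = $921.25

$921.25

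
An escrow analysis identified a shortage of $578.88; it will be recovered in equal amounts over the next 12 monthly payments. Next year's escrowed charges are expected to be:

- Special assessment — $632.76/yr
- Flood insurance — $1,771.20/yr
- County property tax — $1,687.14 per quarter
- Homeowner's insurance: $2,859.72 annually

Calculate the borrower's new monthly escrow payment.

Special assessment — $632.76
Flood insurance — $1,771.20
County property tax — $1,687.14 × 4 = $6,748.56
Homeowner's insurance — $2,859.72
Total annual escrow = $12,012.24
Monthly = $12,012.24 / 12 = $1,001.02
Monthly shortage recovery: $578.88 ÷ 12 = $48.24
Adjusted monthly = $1,001.02 + $48.24 = $1,049.26

$1,049.26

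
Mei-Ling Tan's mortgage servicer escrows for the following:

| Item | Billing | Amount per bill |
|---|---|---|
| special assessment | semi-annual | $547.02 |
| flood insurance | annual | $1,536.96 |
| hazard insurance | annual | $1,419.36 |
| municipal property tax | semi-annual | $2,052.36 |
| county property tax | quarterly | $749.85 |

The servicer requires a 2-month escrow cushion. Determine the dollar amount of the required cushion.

Special assessment — $547.02 × 2 = $1,094.04
Flood insurance — $1,536.96
Hazard insurance — $1,419.36
Municipal property tax — $2,052.36 × 2 = $4,104.72
County property tax — $749.85 × 4 = $2,999.40
Total annual escrow = $1,094.04 + $1,536.96 + $1,419.36 + $4,104.72 + $2,999.40 = $11,154.48
Base monthly escrow = $11,154.48 / 12 = $929.54
Required cushion = 2 × $929.54 = $1,859.08

$1,859.08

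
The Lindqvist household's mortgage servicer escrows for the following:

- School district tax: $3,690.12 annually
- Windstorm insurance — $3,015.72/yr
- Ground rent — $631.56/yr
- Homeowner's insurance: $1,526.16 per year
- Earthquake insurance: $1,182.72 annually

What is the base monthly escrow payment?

School district tax = $3,690.12 per year
Windstorm insurance = $3,015.72 per year
Ground rent = $631.56 per year
Homeowner's insurance = $1,526.16 per year
Earthquake insurance = $1,182.72 per year
Yearly total = $3,690.12 + $3,015.72 + $631.56 + $1,526.16 + $1,182.72 = $10,046.28
Monthly = $10,046.28 / 12 = $837.19

$837.19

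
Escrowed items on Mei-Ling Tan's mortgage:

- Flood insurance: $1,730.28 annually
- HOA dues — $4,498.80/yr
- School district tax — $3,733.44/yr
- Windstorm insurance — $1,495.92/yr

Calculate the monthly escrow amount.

Flood insurance — $1,730.28 annually
HOA dues — $4,498.80 annually
School district tax — $3,733.44 annually
Windstorm insurance — $1,495.92 annually
Total per year = $11,458.44
Monthly escrow = $11,458.44 / 12 = $954.87

$954.87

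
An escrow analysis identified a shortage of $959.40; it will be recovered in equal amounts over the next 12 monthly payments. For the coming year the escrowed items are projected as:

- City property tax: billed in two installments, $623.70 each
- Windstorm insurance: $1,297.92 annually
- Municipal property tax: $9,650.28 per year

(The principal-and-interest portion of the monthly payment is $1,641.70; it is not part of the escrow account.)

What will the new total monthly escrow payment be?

$1,096.25

City property tax = $623.70 × 2 = $1,247.40 per year
Windstorm insurance = $1,297.92 per year
Municipal property tax = $9,650.28 per year
Yearly total = $1,247.40 + $1,297.92 + $9,650.28 = $12,195.60
Monthly = $12,195.60 ÷ 12 = $1,016.30
Monthly shortage recovery: $959.40 ÷ 12 = $79.95
New monthly escrow = $1,016.30 + $79.95 = $1,096.25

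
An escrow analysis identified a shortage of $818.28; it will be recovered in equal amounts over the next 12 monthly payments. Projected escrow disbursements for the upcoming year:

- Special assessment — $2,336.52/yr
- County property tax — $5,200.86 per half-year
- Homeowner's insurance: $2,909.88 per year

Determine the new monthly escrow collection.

Special assessment: $2,336.52 annually
County property tax: $5,200.86 × 2 = $10,401.72 annually
Homeowner's insurance: $2,909.88 annually
Annual escrow total = $15,648.12
Base monthly escrow = $15,648.12 / 12 = $1,304.01
Shortage per month = $818.28 ÷ 12 = $68.19
Adjusted monthly = $1,304.01 + $68.19 = $1,372.20

$1,372.20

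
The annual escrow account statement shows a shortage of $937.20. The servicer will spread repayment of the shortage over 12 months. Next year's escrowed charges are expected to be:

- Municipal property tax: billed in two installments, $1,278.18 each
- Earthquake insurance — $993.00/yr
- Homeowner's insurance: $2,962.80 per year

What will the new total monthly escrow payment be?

$620.78

Municipal property tax = $1,278.18 × 2 = $2,556.36 annually
Earthquake insurance = $993.00 annually
Homeowner's insurance = $2,962.80 annually
Total per year = $6,512.16
Monthly = $6,512.16 / 12 = $542.68
Shortage per month = $937.20 / 12 = $78.10
Adjusted monthly = $542.68 + $78.10 = $620.78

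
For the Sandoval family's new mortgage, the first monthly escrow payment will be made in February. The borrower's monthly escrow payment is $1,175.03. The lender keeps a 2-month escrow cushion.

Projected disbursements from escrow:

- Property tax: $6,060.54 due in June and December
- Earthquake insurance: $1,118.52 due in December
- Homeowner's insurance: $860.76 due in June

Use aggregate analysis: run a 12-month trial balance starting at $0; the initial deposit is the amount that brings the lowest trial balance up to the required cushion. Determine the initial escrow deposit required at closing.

Cushion = 2 × $1,175.03 = $2,350.06
Trial balance (start $0, +$1,175.03 each month, − disbursements):
  Feb: +$1,175.03 → $1,175.03
  Mar: +$1,175.03 → $2,350.06
  Apr: +$1,175.03 → $3,525.09
  May: +$1,175.03 → $4,700.12
  Jun: +$1,175.03 − $6,921.30 → -$1,046.15
  Jul: +$1,175.03 → $128.88
  Aug: +$1,175.03 → $1,303.91
  Sep: +$1,175.03 → $2,478.94
  Oct: +$1,175.03 → $3,653.97
  Nov: +$1,175.03 → $4,829.00
  Dec: +$1,175.03 − $7,179.06 → -$1,175.03
  Jan: +$1,175.03 → $0.00
Lowest trial balance = -$1,175.03 (Dec)
Initial deposit = cushion − low point = $2,350.06 − (-$1,175.03) = $3,525.09

$3,525.09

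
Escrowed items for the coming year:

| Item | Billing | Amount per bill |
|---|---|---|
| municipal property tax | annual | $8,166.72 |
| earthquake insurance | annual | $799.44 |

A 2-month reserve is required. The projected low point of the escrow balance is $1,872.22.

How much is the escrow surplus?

Municipal property tax — $8,166.72 per year
Earthquake insurance — $799.44 per year
Combined annual = $8,166.72 + $799.44 = $8,966.16
Monthly escrow = $8,966.16 / 12 = $747.18
Cushion = 2 × $747.18 = $1,494.36
Surplus = $1,872.22 − $1,494.36 = $377.86

$377.86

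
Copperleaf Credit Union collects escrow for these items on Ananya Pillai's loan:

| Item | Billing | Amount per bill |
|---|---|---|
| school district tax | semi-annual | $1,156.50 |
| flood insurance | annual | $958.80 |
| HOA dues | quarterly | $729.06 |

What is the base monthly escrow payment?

$515.67

School district tax: $1,156.50 × 2 = $2,313.00/yr
Flood insurance: $958.80/yr
HOA dues: $729.06 × 4 = $2,916.24/yr
Total per year = $6,188.04
Per month = $6,188.04 ÷ 12 = $515.67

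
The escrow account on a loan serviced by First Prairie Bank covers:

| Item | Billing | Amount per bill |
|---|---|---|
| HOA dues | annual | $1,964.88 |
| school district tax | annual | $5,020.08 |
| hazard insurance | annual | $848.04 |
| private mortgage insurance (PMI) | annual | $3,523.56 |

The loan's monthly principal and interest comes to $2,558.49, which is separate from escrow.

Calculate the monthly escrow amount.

$946.38

HOA dues — $1,964.88
School district tax — $5,020.08
Hazard insurance — $848.04
Private mortgage insurance (PMI) — $3,523.56
Total per year = $1,964.88 + $5,020.08 + $848.04 + $3,523.56 = $11,356.56
Monthly escrow = $11,356.56 / 12 = $946.38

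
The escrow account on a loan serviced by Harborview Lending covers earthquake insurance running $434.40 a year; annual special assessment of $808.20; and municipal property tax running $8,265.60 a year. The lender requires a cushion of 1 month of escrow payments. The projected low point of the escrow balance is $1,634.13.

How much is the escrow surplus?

Earthquake insurance: $434.40/yr
Special assessment: $808.20/yr
Municipal property tax: $8,265.60/yr
Total per year = $434.40 + $808.20 + $8,265.60 = $9,508.20
Monthly = $9,508.20 / 12 = $792.35
Required cushion = 1 × $792.35 = $792.35
Surplus = $1,634.13 − $792.35 = $841.78

$841.78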